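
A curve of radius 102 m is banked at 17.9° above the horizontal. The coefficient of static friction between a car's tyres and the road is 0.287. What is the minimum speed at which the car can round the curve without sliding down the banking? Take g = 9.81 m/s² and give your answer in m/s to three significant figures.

At the minimum speed, friction acts up the slope at its limiting value f = μN. Radially (horizontal, toward centre): N sinθ − μN cosθ = mv²/r. Vertically: N cosθ + μN sinθ = mg.
Dividing: v² = r g (sinθ − μcosθ)/(cosθ + μsinθ).
sinθ − μcosθ = 0.3074 − 0.287×0.9516 = 0.03425; cosθ + μsinθ = 0.9516 + 0.287×0.3074 = 1.040.
v² = 102 × 9.81 × 0.03425/1.040 = 32.96 m²/s², so v = 5.741 m/s.

5.74 m/s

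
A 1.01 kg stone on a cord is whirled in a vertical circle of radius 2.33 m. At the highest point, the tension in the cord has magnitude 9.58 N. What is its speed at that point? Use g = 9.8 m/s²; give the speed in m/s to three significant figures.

At the top, T + mg = mv²/r, so v = √(r(T/m + g)) = √(2.33 × (9.58/1.01 + 9.8)) = √(2.33 × 19.29) = √44.93 = 6.703 m/s.

6.70 m/s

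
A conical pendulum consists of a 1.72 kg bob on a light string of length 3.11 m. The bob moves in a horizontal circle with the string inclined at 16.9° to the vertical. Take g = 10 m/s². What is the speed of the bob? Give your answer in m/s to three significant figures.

The radius of the circle is r = L sinθ = 3.11 × sin 16.9° = 0.9041 m.
Horizontally T sinθ = mv²/r and vertically T cosθ = mg, so tanθ = v²/(rg).
v = √(r g tanθ) = √(0.9041 × 10.0 × 0.3038) = √2.747 = 1.657 m/s.

1.66 m/s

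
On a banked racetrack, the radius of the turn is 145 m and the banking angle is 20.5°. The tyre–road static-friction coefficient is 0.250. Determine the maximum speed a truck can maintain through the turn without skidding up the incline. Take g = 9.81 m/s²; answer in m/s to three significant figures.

At the maximum speed, friction acts down the slope at its limiting value f = μN. Radially (horizontal, toward centre): N sinθ + μN cosθ = mv²/r. Vertically: N cosθ − μN sinθ = mg.
Dividing: v² = r g (sinθ + μcosθ)/(cosθ − μsinθ).
sinθ + μcosθ = 0.3502 + 0.250×0.9367 = 0.5844; cosθ − μsinθ = 0.9367 − 0.250×0.3502 = 0.8491.
v² = 145 × 9.81 × 0.5844/0.8491 = 978.9 m²/s², so v = 31.29 m/s.

31.3 m/s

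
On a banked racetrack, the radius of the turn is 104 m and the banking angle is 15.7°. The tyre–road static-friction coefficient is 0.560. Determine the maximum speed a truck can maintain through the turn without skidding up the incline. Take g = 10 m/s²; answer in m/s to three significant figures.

32.2 m/s

At the maximum speed, friction acts down the slope at its limiting value f = μN. Radially (horizontal, toward centre): N sinθ + μN cosθ = mv²/r. Vertically: N cosθ − μN sinθ = mg.
Dividing: v² = r g (sinθ + μcosθ)/(cosθ − μsinθ).
sinθ + μcosθ = 0.2706 + 0.560×0.9627 = 0.8097; cosθ − μsinθ = 0.9627 − 0.560×0.2706 = 0.8112.
v² = 104 × 10.0 × 0.8097/0.8112 = 1038 m²/s², so v = 32.22 m/s.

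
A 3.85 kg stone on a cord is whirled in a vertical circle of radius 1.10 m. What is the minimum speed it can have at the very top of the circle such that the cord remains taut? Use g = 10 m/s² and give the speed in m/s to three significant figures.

3.32 m/s

At the highest point the centre is directly below, so both the weight and T act inward: T + mg = mv²/r.
At minimum speed T → 0, so mg = mv_min²/r ⇒ v_min = √(g r) = √(10.0 × 1.10) = 3.317 m/s.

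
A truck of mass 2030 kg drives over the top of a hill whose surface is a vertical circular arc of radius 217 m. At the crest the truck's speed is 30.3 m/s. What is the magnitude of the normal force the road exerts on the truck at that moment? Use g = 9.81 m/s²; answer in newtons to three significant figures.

11300 N

At the crest the centripetal acceleration points downward (toward the centre of the arc), so mg − N = mv²/r.
N = m(g − v²/r) = 2030 × (9.81 − (30.3)²/217) = 2030 × (9.81 − 4.231) = 2030 × 5.579 = 11330 N.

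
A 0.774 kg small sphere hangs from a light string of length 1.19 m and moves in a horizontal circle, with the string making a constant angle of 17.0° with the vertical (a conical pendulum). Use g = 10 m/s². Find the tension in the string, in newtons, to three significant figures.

8.09 N

Vertically the bob has no acceleration, so T cosθ = mg.
T = mg/cosθ = 0.774 × 10.0 / cos 17.0° = 7.740/0.9563 = 8.094 N.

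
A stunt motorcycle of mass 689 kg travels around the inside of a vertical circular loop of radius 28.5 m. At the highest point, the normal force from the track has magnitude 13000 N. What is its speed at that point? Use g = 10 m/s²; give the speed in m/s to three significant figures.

28.7 m/s

At the top, N + mg = mv²/r, so v = √(r(N/m + g)) = √(28.5 × (13000/689 + 10.0)) = √(28.5 × 28.87) = √822.7 = 28.68 m/s.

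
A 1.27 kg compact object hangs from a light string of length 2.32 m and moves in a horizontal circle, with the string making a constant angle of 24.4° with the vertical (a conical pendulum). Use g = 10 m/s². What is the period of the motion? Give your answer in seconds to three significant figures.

2.89 s

r = L sinθ = 0.9584 m. From T sinθ = mω²r and T cosθ = mg: tanθ = ω²r/g, so ω² = g tanθ / r = g/(L cosθ).
ω = √(g/(L cosθ)) = √(10.0/(2.32 × 0.9107)) = √4.733 = 2.176 rad/s.
Period = 2π/ω = 2.888 s.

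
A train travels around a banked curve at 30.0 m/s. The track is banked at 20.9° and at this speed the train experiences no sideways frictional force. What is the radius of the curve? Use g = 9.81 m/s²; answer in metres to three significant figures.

Frictionless banking: tanθ = v²/(rg), so r = v²/(g tanθ).
r = (30.0)²/(9.81 × tan 20.9°) = 900.0/(9.81 × 0.3819) = 900.0/3.746 = 240.3 m.

240 m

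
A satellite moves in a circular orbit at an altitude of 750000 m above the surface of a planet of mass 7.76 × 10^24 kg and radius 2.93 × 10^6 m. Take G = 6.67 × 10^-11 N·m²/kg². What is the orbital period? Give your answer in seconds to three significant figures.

1950 s

r = R + h = 2.93 × 10^6 + 750000 = 3.680 × 10^6 m. Gravity provides the centripetal force: G M m / r² = m v² / r ⇒ v = √(GM/r) = 11860 m/s.
T = 2πr/v = 2π × 3.680 × 10^6 / 11860 = 1950 s.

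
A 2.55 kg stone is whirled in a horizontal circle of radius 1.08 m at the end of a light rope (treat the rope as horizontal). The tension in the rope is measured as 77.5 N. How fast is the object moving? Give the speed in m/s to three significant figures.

T = m v²/r ⇒ v = √(T r / m) = √(77.5 × 1.08 / 2.55) = √32.82 = 5.729 m/s.

5.73 m/s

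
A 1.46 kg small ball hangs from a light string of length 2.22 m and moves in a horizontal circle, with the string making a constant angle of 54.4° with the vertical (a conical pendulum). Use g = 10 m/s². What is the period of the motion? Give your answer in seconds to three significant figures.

2.26 s

r = L sinθ = 1.805 m. From T sinθ = mω²r and T cosθ = mg: tanθ = ω²r/g, so ω² = g tanθ / r = g/(L cosθ).
ω = √(g/(L cosθ)) = √(10.0/(2.22 × 0.5821)) = √7.738 = 2.782 rad/s.
Period = 2π/ω = 2.259 s.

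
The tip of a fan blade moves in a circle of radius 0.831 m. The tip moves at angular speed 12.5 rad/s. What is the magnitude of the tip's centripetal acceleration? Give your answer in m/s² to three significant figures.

130 m/s²

v = ωr = 12.5 × 0.831 = 10.39 m/s.
a_c = v²/r = (10.39)²/0.831 = 107.9/0.831 = 129.8 m/s².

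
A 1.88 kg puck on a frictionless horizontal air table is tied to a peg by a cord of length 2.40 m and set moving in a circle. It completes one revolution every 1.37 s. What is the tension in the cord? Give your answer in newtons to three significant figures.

94.9 N

v = 2πr/T = 2π × 2.40/1.37 = 11.01 m/s.
The tension is the only horizontal force, so it supplies the full centripetal force: T = m v²/r = 1.88 × (11.01)²/2.40 = 1.88 × 121.2/2.40 = 94.90 N.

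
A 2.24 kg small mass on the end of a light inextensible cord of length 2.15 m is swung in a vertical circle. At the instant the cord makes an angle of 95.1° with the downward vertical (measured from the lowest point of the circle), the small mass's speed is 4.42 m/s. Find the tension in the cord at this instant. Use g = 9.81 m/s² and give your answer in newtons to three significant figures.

Take the radial direction toward the centre of the circle as positive. The component of the weight along the string toward the centre is −mg cos φ (φ measured from the bottom), so Newton's second law along the string gives T − mg cos φ = m v²/r.
cos 95.1° = -0.08889, so T = m(v²/r + g cos φ) = 2.24 × ((4.42)²/2.15 + 9.81 × -0.08889) = 2.24 × (9.087 + (-0.8721)) = 2.24 × 8.215 = 18.40 N.

18.4 N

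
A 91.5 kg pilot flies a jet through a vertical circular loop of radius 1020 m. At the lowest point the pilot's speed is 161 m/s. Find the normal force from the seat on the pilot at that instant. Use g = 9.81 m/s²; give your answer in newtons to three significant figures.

At the lowest point, N points up (toward the centre) and the weight mg points down (away from the centre), so the net inward force is N − mg = mv²/r.
N = m(v²/r + g) = 91.5 × ((161)²/1020 + 9.81) = 91.5 × (25.41 + 9.81) = 91.5 × 35.22 = 3223 N.

3220 N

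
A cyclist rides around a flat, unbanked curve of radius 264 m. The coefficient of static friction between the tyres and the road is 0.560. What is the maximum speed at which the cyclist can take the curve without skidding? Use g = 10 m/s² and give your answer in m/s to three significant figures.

Friction provides the centripetal force on a flat curve. At maximum speed it is at its limiting value: μ_s m g = m v²/r.
Mass cancels: v_max = √(μ_s g r) = √(0.560 × 10.0 × 264) = √1478 = 38.45 m/s.

38.4 m/s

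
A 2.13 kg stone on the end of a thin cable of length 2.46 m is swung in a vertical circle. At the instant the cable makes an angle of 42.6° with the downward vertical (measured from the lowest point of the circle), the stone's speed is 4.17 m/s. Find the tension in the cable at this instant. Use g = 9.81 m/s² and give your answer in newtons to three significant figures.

Take the radial direction toward the centre of the circle as positive. The component of the weight along the string toward the centre is −mg cos φ (φ measured from the bottom), so Newton's second law along the string gives T − mg cos φ = m v²/r.
cos 42.6° = 0.7361, so T = m(v²/r + g cos φ) = 2.13 × ((4.17)²/2.46 + 9.81 × 0.7361) = 2.13 × (7.069 + (7.221)) = 2.13 × 14.29 = 30.44 N.

30.4 N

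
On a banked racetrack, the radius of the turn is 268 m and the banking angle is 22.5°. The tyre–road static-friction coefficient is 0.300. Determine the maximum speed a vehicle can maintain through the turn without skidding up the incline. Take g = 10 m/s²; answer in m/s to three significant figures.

At the maximum speed, friction acts down the slope at its limiting value f = μN. Radially (horizontal, toward centre): N sinθ + μN cosθ = mv²/r. Vertically: N cosθ − μN sinθ = mg.
Dividing: v² = r g (sinθ + μcosθ)/(cosθ − μsinθ).
sinθ + μcosθ = 0.3827 + 0.300×0.9239 = 0.6598; cosθ − μsinθ = 0.9239 − 0.300×0.3827 = 0.8091.
v² = 268 × 10.0 × 0.6598/0.8091 = 2186 m²/s², so v = 46.75 m/s.

46.8 m/s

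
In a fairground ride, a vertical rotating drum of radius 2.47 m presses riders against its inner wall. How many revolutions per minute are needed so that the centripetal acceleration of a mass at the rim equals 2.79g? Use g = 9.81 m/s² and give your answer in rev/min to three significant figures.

31.8 rev/min

Require ω²r = 2.79g, so ω = √(2.79 × 9.81/2.47) = 3.329 rad/s.
In rev/min: ω × 60/(2π) = 3.329 × 60/(2π) = 31.79 rev/min.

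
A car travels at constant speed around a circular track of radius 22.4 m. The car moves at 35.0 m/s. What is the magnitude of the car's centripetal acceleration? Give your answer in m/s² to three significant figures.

a_c = v²/r = (35.00)²/22.4 = 1225/22.4 = 54.69 m/s².

54.7 m/s²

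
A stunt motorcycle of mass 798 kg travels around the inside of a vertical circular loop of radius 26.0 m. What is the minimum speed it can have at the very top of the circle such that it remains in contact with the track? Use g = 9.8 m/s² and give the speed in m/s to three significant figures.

At the top, both weight mg and N point toward the centre: N + mg = mv²/r.
At minimum speed N → 0, so mg = mv_min²/r ⇒ v_min = √(g r) = √(9.8 × 26.0) = 15.96 m/s.

16.0 m/s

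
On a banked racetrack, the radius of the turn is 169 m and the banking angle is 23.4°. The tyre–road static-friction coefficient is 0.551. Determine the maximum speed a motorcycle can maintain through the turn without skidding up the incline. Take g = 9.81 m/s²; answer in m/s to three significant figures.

At the maximum speed, friction acts down the slope at its limiting value f = μN. Radially (horizontal, toward centre): N sinθ + μN cosθ = mv²/r. Vertically: N cosθ − μN sinθ = mg.
Dividing: v² = r g (sinθ + μcosθ)/(cosθ − μsinθ).
sinθ + μcosθ = 0.3971 + 0.551×0.9178 = 0.9028; cosθ − μsinθ = 0.9178 − 0.551×0.3971 = 0.6989.
v² = 169 × 9.81 × 0.9028/0.6989 = 2142 m²/s², so v = 46.28 m/s.

46.3 m/s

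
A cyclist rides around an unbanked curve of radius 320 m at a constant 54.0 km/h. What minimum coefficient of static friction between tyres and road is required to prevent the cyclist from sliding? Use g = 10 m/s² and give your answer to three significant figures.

v = 54.0/3.6 = 15.00 m/s.
Friction provides the centripetal force: μ_s m g = m v²/r, so μ_s = v²/(g r) = (15.00)²/(10.0 × 320) = 225.0/3200 = 0.07031.

0.0703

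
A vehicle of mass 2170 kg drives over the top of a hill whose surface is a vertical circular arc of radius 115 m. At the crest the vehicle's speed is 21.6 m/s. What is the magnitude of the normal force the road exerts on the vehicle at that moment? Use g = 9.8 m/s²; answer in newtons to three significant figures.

12500 N

At the crest the centripetal acceleration points downward (toward the centre of the arc), so mg − N = mv²/r.
N = m(g − v²/r) = 2170 × (9.8 − (21.6)²/115) = 2170 × (9.8 − 4.057) = 2170 × 5.743 = 12460 N.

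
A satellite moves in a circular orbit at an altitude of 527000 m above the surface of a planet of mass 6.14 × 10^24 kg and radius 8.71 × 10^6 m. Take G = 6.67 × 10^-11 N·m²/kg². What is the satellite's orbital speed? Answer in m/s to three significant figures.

Orbital radius r = R + h = 8.71 × 10^6 + 527000 = 9.237 × 10^6 m.
Gravity supplies the centripetal force: G M m / r² = m v² / r, so v = √(GM/r).
v = √(6.67 × 10^-11 × 6.14 × 10^24 / 9.237 × 10^6) = √(4.434 × 10^7) = 6659 m/s.

6660 m/s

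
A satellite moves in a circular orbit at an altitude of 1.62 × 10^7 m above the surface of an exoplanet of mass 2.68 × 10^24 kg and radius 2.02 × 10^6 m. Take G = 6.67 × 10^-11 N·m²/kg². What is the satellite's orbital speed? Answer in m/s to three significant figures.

Orbital radius r = R + h = 2.02 × 10^6 + 1.62 × 10^7 = 1.822 × 10^7 m.
Gravity supplies the centripetal force: G M m / r² = m v² / r, so v = √(GM/r).
v = √(6.67 × 10^-11 × 2.68 × 10^24 / 1.822 × 10^7) = √(9.811 × 10^6) = 3132 m/s.

3130 m/s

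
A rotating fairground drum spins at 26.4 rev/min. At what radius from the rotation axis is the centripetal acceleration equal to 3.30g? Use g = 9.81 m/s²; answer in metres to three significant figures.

4.24 m

ω = 26.4 rev/min × 2π/60 = 2.765 rad/s.
a_c = ω²r = 3.30g ⇒ r = 3.30 × 9.81 / (2.765)² = 32.37/7.643 = 4.236 m.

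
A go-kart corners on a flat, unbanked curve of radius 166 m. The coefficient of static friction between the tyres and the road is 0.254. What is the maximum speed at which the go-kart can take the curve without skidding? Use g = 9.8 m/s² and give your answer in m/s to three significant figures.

On a flat curve, static friction is the only horizontal force, so it must supply the full centripetal force: μ_s m g = m v²/r.
Mass cancels: v_max = √(μ_s g r) = √(0.254 × 9.8 × 166) = √413.2 = 20.33 m/s.

20.3 m/s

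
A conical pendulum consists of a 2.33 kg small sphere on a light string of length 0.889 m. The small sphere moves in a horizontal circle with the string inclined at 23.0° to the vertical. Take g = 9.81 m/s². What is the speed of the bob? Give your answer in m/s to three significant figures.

1.20 m/s

The radius of the circle is r = L sinθ = 0.889 × sin 23.0° = 0.3474 m.
Horizontally T sinθ = mv²/r and vertically T cosθ = mg, so tanθ = v²/(rg).
v = √(r g tanθ) = √(0.3474 × 9.81 × 0.4245) = √1.446 = 1.203 m/s.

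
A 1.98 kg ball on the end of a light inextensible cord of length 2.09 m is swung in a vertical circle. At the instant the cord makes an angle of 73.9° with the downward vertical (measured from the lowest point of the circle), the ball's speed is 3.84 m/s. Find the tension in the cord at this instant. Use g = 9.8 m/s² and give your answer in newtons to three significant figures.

19.4 N

Take the radial direction toward the centre of the circle as positive. The component of the weight along the string toward the centre is −mg cos φ (φ measured from the bottom), so Newton's second law along the string gives T − mg cos φ = m v²/r.
cos 73.9° = 0.2773, so T = m(v²/r + g cos φ) = 1.98 × ((3.84)²/2.09 + 9.8 × 0.2773) = 1.98 × (7.055 + (2.718)) = 1.98 × 9.773 = 19.35 N.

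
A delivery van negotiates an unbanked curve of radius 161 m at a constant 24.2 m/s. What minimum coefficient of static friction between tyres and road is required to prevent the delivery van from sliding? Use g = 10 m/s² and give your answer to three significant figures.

Friction provides the centripetal force: μ_s m g = m v²/r, so μ_s = v²/(g r) = (24.20)²/(10.0 × 161) = 585.6/1610 = 0.3638.

0.364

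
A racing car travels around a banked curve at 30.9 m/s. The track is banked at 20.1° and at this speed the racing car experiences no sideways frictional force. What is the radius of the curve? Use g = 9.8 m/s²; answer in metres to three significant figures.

266 m

Frictionless banking: tanθ = v²/(rg), so r = v²/(g tanθ).
r = (30.9)²/(9.8 × tan 20.1°) = 954.8/(9.8 × 0.3659) = 954.8/3.586 = 266.2 m.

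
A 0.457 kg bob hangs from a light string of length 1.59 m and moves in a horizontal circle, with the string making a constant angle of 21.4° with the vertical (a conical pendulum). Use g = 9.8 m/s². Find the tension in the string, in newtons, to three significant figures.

4.81 N

Vertically the bob has no acceleration, so T cosθ = mg.
T = mg/cosθ = 0.457 × 9.8 / cos 21.4° = 4.479/0.9311 = 4.810 N.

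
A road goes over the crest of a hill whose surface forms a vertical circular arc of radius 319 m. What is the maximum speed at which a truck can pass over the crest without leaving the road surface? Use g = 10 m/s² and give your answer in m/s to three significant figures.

At the crest the centre of the circle is below the truck, so the net downward (centripetal) force is mg − N = mv²/r.
The truck leaves the road when N → 0, giving v_max = √(g r) = √(10.0 × 319) = 56.48 m/s.

56.5 m/s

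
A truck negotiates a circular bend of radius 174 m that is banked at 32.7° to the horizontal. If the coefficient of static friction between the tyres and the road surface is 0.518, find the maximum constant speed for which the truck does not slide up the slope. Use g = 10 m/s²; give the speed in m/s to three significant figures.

55.0 m/s

At the maximum speed, friction acts down the slope at its limiting value f = μN. Radially (horizontal, toward centre): N sinθ + μN cosθ = mv²/r. Vertically: N cosθ − μN sinθ = mg.
Dividing: v² = r g (sinθ + μcosθ)/(cosθ − μsinθ).
sinθ + μcosθ = 0.5402 + 0.518×0.8415 = 0.9761; cosθ − μsinθ = 0.8415 − 0.518×0.5402 = 0.5617.
v² = 174 × 10.0 × 0.9761/0.5617 = 3024 m²/s², so v = 54.99 m/s.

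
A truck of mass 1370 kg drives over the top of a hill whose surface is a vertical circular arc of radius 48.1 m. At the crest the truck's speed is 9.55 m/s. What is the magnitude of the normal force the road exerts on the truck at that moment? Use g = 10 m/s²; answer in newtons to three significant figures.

At the crest the centripetal acceleration points downward (toward the centre of the arc), so mg − N = mv²/r.
N = m(g − v²/r) = 1370 × (10.0 − (9.55)²/48.1) = 1370 × (10.0 − 1.896) = 1370 × 8.104 = 11100 N.

11100 N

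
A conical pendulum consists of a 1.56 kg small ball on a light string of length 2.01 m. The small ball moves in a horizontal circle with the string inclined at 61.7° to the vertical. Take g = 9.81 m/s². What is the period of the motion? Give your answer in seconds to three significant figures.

r = L sinθ = 1.770 m. From T sinθ = mω²r and T cosθ = mg: tanθ = ω²r/g, so ω² = g tanθ / r = g/(L cosθ).
ω = √(g/(L cosθ)) = √(9.81/(2.01 × 0.4741)) = √10.29 = 3.209 rad/s.
Period = 2π/ω = 1.958 s.

1.96 s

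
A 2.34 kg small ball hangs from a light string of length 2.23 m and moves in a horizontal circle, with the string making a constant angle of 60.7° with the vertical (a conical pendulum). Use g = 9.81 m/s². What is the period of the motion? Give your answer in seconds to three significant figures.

r = L sinθ = 1.945 m. From T sinθ = mω²r and T cosθ = mg: tanθ = ω²r/g, so ω² = g tanθ / r = g/(L cosθ).
ω = √(g/(L cosθ)) = √(9.81/(2.23 × 0.4894)) = √8.989 = 2.998 rad/s.
Period = 2π/ω = 2.096 s.

2.10 s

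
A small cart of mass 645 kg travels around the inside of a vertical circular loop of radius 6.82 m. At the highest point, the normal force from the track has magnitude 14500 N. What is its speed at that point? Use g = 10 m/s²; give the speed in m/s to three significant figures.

At the top, N + mg = mv²/r, so v = √(r(N/m + g)) = √(6.82 × (14500/645 + 10.0)) = √(6.82 × 32.48) = √221.5 = 14.88 m/s.

14.9 m/s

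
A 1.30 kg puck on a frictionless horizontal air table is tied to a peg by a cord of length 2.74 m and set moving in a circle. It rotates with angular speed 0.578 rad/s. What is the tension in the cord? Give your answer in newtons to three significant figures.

1.19 N

v = ωr = 0.578 × 2.74 = 1.584 m/s.
The tension is the only horizontal force, so it supplies the full centripetal force: T = m v²/r = 1.30 × (1.584)²/2.74 = 1.30 × 2.508/2.74 = 1.190 N.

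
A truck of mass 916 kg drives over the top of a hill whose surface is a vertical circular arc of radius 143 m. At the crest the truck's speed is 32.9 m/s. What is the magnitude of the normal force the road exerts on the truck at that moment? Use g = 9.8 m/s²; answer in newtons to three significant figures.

2040 N

At the crest the centripetal acceleration points downward (toward the centre of the arc), so mg − N = mv²/r.
N = m(g − v²/r) = 916 × (9.8 − (32.9)²/143) = 916 × (9.8 − 7.569) = 916 × 2.231 = 2043 N.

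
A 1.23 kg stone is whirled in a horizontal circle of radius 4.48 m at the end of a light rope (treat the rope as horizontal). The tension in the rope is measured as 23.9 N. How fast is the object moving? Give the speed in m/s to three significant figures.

T = m v²/r ⇒ v = √(T r / m) = √(23.9 × 4.48 / 1.23) = √87.05 = 9.330 m/s.

9.33 m/s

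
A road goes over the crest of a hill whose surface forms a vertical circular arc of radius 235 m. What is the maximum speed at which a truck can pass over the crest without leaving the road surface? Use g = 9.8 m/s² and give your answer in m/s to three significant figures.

At the crest the centre of the circle is below the truck, so the net downward (centripetal) force is mg − N = mv²/r.
The truck leaves the road when N → 0, giving v_max = √(g r) = √(9.8 × 235) = 47.99 m/s.

48.0 m/s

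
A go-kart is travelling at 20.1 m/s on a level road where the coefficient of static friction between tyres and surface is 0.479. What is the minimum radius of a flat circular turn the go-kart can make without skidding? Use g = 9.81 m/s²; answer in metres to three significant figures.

At the limit, μ_s m g = m v²/r, so r_min = v²/(μ_s g) = (20.1)²/(0.479 × 9.81) = 404.0/4.699 = 85.98 m.

86.0 m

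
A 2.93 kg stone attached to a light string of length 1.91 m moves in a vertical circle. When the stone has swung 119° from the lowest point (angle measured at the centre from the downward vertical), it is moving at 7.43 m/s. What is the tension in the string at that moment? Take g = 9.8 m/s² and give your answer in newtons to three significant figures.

Take the radial direction toward the centre of the circle as positive. The component of the weight along the string toward the centre is −mg cos φ (φ measured from the bottom), so Newton's second law along the string gives T − mg cos φ = m v²/r.
cos 119° = -0.4848, so T = m(v²/r + g cos φ) = 2.93 × ((7.43)²/1.91 + 9.8 × -0.4848) = 2.93 × (28.90 + (-4.751)) = 2.93 × 24.15 = 70.77 N.

70.8 N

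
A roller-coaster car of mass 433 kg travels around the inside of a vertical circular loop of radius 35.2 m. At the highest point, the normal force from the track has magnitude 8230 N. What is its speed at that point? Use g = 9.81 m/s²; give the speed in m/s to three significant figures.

At the top, N + mg = mv²/r, so v = √(r(N/m + g)) = √(35.2 × (8230/433 + 9.81)) = √(35.2 × 28.82) = √1014 = 31.85 m/s.

31.8 m/s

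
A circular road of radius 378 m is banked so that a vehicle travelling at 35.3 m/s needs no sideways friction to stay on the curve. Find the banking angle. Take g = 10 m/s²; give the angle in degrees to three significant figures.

18.2°

With no friction, the horizontal component of the normal force provides the centripetal force: N sinθ = mv²/r, while N cosθ = mg vertically.
Dividing: tanθ = v²/(r g) = (35.3)²/(378 × 10.0) = 1246/3780 = 0.3297.
θ = arctan(0.3297) = 18.24°.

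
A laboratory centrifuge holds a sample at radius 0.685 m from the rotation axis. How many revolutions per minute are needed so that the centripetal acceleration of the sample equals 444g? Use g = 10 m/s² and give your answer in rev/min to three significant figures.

769 rev/min

Require ω²r = 444g, so ω = √(444 × 10.0/0.685) = 80.51 rad/s.
In rev/min: ω × 60/(2π) = 80.51 × 60/(2π) = 768.8 rev/min.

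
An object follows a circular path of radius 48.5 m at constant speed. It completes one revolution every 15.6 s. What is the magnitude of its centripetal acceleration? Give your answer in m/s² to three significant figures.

7.87 m/s²

v = 2πr/T = 2π × 48.5/15.6 = 19.53 m/s.
a_c = v²/r = (19.53)²/48.5 = 381.6/48.5 = 7.868 m/s².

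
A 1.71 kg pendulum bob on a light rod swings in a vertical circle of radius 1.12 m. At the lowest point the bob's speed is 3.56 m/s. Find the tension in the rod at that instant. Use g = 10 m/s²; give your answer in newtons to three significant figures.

At the lowest point, T points up (toward the centre) and the weight mg points down (away from the centre), so the net inward force is T − mg = mv²/r.
T = m(v²/r + g) = 1.71 × ((3.56)²/1.12 + 10.0) = 1.71 × (11.32 + 10.0) = 1.71 × 21.32 = 36.45 N.

36.4 N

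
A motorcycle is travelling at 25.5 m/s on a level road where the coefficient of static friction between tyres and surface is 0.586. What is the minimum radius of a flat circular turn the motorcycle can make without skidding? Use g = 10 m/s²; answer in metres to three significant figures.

At the limit, μ_s m g = m v²/r, so r_min = v²/(μ_s g) = (25.5)²/(0.586 × 10.0) = 650.2/5.860 = 111.0 m.

111 m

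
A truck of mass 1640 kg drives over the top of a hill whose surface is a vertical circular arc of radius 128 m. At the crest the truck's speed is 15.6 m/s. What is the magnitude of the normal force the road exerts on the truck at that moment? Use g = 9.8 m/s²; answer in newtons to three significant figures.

13000 N

At the crest the centripetal acceleration points downward (toward the centre of the arc), so mg − N = mv²/r.
N = m(g − v²/r) = 1640 × (9.8 − (15.6)²/128) = 1640 × (9.8 − 1.901) = 1640 × 7.899 = 12950 N.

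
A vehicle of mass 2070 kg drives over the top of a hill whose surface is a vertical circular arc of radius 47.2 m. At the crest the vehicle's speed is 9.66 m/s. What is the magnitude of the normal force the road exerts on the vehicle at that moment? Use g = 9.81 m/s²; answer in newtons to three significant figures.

At the crest the centripetal acceleration points downward (toward the centre of the arc), so mg − N = mv²/r.
N = m(g − v²/r) = 2070 × (9.81 − (9.66)²/47.2) = 2070 × (9.81 − 1.977) = 2070 × 7.833 = 16210 N.

16200 N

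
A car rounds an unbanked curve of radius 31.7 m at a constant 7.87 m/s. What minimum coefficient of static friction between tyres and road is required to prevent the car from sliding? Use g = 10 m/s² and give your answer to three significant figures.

0.195

Friction provides the centripetal force: μ_s m g = m v²/r, so μ_s = v²/(g r) = (7.870)²/(10.0 × 31.7) = 61.94/317.0 = 0.1954.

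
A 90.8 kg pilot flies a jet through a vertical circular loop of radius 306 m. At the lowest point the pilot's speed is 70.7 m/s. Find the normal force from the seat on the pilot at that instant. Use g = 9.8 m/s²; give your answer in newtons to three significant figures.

2370 N

At the lowest point, N points up (toward the centre) and the weight mg points down (away from the centre), so the net inward force is N − mg = mv²/r.
N = m(v²/r + g) = 90.8 × ((70.7)²/306 + 9.8) = 90.8 × (16.33 + 9.8) = 90.8 × 26.13 = 2373 N.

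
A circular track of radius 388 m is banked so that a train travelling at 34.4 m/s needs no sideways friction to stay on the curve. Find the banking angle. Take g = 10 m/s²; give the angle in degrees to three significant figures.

17.0°

With no friction, the horizontal component of the normal force provides the centripetal force: N sinθ = mv²/r, while N cosθ = mg vertically.
Dividing: tanθ = v²/(r g) = (34.4)²/(388 × 10.0) = 1183/3880 = 0.3050.
θ = arctan(0.3050) = 16.96°.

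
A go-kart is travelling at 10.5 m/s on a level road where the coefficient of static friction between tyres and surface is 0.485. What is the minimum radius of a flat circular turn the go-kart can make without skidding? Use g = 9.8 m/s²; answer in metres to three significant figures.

At the limit, μ_s m g = m v²/r, so r_min = v²/(μ_s g) = (10.5)²/(0.485 × 9.8) = 110.2/4.753 = 23.20 m.

23.2 m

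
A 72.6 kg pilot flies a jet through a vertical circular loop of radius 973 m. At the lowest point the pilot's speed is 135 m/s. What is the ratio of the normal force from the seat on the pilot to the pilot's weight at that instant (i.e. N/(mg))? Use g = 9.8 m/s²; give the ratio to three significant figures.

At the bottom, N − mg = mv²/r, so N = m(v²/r + g) and N/(mg) = v²/(rg) + 1 = (135)²/(973 × 9.8) + 1 = 1.911 + 1 = 2.911.

2.91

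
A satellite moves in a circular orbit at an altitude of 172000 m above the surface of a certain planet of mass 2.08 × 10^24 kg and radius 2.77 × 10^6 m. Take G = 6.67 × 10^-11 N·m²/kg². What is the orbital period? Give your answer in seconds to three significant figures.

2690 s

r = R + h = 2.77 × 10^6 + 172000 = 2.942 × 10^6 m. Gravity provides the centripetal force: G M m / r² = m v² / r ⇒ v = √(GM/r) = 6867 m/s.
T = 2πr/v = 2π × 2.942 × 10^6 / 6867 = 2692 s.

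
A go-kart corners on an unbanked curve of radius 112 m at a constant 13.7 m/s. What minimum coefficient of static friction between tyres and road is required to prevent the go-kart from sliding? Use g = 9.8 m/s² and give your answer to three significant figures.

0.171

Friction provides the centripetal force: μ_s m g = m v²/r, so μ_s = v²/(g r) = (13.70)²/(9.8 × 112) = 187.7/1098 = 0.1710.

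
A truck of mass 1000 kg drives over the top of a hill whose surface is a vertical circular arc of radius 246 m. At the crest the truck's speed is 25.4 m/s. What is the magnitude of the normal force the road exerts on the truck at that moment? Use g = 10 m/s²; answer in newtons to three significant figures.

7380 N

At the crest the centripetal acceleration points downward (toward the centre of the arc), so mg − N = mv²/r.
N = m(g − v²/r) = 1000 × (10.0 − (25.4)²/246) = 1000 × (10.0 − 2.623) = 1000 × 7.377 = 7377 N.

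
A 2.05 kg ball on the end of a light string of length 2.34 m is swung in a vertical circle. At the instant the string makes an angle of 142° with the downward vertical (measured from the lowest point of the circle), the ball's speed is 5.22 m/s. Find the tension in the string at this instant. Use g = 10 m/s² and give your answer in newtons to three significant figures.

7.72 N

Take the radial direction toward the centre of the circle as positive. The component of the weight along the string toward the centre is −mg cos φ (φ measured from the bottom), so Newton's second law along the string gives T − mg cos φ = m v²/r.
cos 142° = -0.7880, so T = m(v²/r + g cos φ) = 2.05 × ((5.22)²/2.34 + 10.0 × -0.7880) = 2.05 × (11.64 + (-7.880)) = 2.05 × 3.765 = 7.717 N.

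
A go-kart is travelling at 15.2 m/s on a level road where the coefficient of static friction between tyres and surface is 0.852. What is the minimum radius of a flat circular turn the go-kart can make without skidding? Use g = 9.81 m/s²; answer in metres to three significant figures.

27.6 m

At the limit, μ_s m g = m v²/r, so r_min = v²/(μ_s g) = (15.2)²/(0.852 × 9.81) = 231.0/8.358 = 27.64 m.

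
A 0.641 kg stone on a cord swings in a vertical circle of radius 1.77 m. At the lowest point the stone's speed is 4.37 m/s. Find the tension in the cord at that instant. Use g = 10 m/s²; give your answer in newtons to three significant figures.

At the lowest point, T points up (toward the centre) and the weight mg points down (away from the centre), so the net inward force is T − mg = mv²/r.
T = m(v²/r + g) = 0.641 × ((4.37)²/1.77 + 10.0) = 0.641 × (10.79 + 10.0) = 0.641 × 20.79 = 13.33 N.

13.3 N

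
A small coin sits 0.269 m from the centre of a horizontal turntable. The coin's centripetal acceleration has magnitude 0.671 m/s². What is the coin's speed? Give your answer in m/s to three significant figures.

0.425 m/s

a_c = v²/r ⇒ v = √(a_c · r) = √(0.671 × 0.269) = √0.1805 = 0.4249 m/s.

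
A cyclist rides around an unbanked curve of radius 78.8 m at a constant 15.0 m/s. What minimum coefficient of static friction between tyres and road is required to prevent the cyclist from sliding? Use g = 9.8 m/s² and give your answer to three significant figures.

Friction provides the centripetal force: μ_s m g = m v²/r, so μ_s = v²/(g r) = (15.00)²/(9.8 × 78.8) = 225.0/772.2 = 0.2914.

0.291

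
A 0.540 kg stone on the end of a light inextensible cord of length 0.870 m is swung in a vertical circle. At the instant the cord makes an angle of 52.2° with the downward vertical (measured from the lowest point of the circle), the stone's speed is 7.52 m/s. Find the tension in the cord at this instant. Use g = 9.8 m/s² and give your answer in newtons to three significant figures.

Take the radial direction toward the centre of the circle as positive. The component of the weight along the string toward the centre is −mg cos φ (φ measured from the bottom), so Newton's second law along the string gives T − mg cos φ = m v²/r.
cos 52.2° = 0.6129, so T = m(v²/r + g cos φ) = 0.540 × ((7.52)²/0.870 + 9.8 × 0.6129) = 0.540 × (65.00 + (6.006)) = 0.540 × 71.01 = 38.34 N.

38.3 N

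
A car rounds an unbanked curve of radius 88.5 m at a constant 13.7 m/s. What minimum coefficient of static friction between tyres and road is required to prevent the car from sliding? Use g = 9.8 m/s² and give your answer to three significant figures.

Friction provides the centripetal force: μ_s m g = m v²/r, so μ_s = v²/(g r) = (13.70)²/(9.8 × 88.5) = 187.7/867.3 = 0.2164.

0.216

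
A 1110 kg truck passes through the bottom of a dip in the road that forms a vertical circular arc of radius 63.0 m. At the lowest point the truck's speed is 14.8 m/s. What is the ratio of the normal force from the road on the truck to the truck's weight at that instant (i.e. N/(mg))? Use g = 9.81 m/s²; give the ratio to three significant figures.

At the bottom, N − mg = mv²/r, so N = m(v²/r + g) and N/(mg) = v²/(rg) + 1 = (14.8)²/(63.0 × 9.81) + 1 = 0.3544 + 1 = 1.354.

1.35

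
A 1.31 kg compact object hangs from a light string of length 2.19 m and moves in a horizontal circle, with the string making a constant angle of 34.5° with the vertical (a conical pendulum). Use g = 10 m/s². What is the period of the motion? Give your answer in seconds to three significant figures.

2.67 s

r = L sinθ = 1.240 m. From T sinθ = mω²r and T cosθ = mg: tanθ = ω²r/g, so ω² = g tanθ / r = g/(L cosθ).
ω = √(g/(L cosθ)) = √(10.0/(2.19 × 0.8241)) = √5.541 = 2.354 rad/s.
Period = 2π/ω = 2.669 s.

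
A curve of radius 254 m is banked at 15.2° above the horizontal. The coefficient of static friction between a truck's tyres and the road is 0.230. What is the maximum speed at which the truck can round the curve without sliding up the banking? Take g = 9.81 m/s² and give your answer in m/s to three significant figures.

At the maximum speed, friction acts down the slope at its limiting value f = μN. Radially (horizontal, toward centre): N sinθ + μN cosθ = mv²/r. Vertically: N cosθ − μN sinθ = mg.
Dividing: v² = r g (sinθ + μcosθ)/(cosθ − μsinθ).
sinθ + μcosθ = 0.2622 + 0.230×0.9650 = 0.4841; cosθ − μsinθ = 0.9650 − 0.230×0.2622 = 0.9047.
v² = 254 × 9.81 × 0.4841/0.9047 = 1333 m²/s², so v = 36.52 m/s.

36.5 m/s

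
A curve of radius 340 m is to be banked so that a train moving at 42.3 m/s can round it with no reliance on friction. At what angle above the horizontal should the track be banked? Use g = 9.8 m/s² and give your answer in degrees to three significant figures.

28.2°

With no friction, the horizontal component of the normal force provides the centripetal force: N sinθ = mv²/r, while N cosθ = mg vertically.
Dividing: tanθ = v²/(r g) = (42.3)²/(340 × 9.8) = 1789/3332 = 0.5370.
θ = arctan(0.5370) = 28.24°.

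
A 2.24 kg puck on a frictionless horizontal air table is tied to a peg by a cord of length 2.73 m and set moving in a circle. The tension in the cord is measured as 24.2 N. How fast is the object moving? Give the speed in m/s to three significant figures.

T = m v²/r ⇒ v = √(T r / m) = √(24.2 × 2.73 / 2.24) = √29.49 = 5.431 m/s.

5.43 m/s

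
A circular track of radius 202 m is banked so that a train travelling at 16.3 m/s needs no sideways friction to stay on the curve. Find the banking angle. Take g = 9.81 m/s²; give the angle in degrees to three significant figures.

7.64°

For a frictionless banked turn: horizontally N sinθ = mv²/r and vertically N cosθ = mg.
Dividing: tanθ = v²/(r g) = (16.3)²/(202 × 9.81) = 265.7/1982 = 0.1341.
θ = arctan(0.1341) = 7.637°.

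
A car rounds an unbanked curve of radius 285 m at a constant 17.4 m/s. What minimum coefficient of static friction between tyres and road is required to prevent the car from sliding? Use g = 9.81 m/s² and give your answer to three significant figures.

0.108

Friction provides the centripetal force: μ_s m g = m v²/r, so μ_s = v²/(g r) = (17.40)²/(9.81 × 285) = 302.8/2796 = 0.1083.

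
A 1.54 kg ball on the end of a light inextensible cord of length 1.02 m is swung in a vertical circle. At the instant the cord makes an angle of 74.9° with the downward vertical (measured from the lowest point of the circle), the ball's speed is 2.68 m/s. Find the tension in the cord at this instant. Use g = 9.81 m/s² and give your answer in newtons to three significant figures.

14.8 N

Take the radial direction toward the centre of the circle as positive. The component of the weight along the string toward the centre is −mg cos φ (φ measured from the bottom), so Newton's second law along the string gives T − mg cos φ = m v²/r.
cos 74.9° = 0.2605, so T = m(v²/r + g cos φ) = 1.54 × ((2.68)²/1.02 + 9.81 × 0.2605) = 1.54 × (7.042 + (2.556)) = 1.54 × 9.597 = 14.78 N.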